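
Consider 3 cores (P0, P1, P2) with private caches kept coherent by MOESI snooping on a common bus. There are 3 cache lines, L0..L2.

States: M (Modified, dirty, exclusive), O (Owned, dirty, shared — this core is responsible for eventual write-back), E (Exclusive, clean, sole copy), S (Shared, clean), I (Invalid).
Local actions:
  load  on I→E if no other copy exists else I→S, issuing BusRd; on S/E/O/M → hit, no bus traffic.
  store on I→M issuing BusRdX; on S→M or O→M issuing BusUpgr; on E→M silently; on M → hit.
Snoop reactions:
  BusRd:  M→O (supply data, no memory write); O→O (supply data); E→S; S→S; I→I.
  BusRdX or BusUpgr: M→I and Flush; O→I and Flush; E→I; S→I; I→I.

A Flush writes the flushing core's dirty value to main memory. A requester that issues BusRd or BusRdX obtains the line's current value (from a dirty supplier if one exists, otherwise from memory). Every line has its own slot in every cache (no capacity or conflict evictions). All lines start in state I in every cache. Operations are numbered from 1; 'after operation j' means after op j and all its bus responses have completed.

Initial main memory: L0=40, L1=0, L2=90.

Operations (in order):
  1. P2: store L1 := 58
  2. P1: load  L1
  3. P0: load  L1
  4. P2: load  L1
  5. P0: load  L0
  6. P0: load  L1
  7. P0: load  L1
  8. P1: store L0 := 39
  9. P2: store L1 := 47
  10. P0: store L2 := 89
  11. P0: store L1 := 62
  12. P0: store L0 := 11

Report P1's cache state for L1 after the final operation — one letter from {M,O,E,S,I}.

1. P2: store L1 := 58  bus=[BusRdX]  L1: P0=I P1=I P2=M  mem[L1]=0
2. P1: load  L1  bus=[BusRd]  L1: P0=I P1=S P2=O  mem[L1]=0
3. P0: load  L1  bus=[BusRd]  L1: P0=S P1=S P2=O  mem[L1]=0
4. P2: load  L1  bus=[-]  L1: P0=S P1=S P2=O  mem[L1]=0
5. P0: load  L0  bus=[BusRd]  L0: P0=E P1=I P2=I  mem[L0]=40
6. P0: load  L1  bus=[-]  L1: P0=S P1=S P2=O  mem[L1]=0
7. P0: load  L1  bus=[-]  L1: P0=S P1=S P2=O  mem[L1]=0
8. P1: store L0 := 39  bus=[BusRdX]  L0: P0=I P1=M P2=I  mem[L0]=40
9. P2: store L1 := 47  bus=[BusUpgr]  L1: P0=I P1=I P2=M  mem[L1]=0
10. P0: store L2 := 89  bus=[BusRdX]  L2: P0=M P1=I P2=I  mem[L2]=90
11. P0: store L1 := 62  bus=[BusRdX,Flush]  L1: P0=M P1=I P2=I  mem[L1]=47
12. P0: store L0 := 11  bus=[BusRdX,Flush]  L0: P0=M P1=I P2=I  mem[L0]=39

state = I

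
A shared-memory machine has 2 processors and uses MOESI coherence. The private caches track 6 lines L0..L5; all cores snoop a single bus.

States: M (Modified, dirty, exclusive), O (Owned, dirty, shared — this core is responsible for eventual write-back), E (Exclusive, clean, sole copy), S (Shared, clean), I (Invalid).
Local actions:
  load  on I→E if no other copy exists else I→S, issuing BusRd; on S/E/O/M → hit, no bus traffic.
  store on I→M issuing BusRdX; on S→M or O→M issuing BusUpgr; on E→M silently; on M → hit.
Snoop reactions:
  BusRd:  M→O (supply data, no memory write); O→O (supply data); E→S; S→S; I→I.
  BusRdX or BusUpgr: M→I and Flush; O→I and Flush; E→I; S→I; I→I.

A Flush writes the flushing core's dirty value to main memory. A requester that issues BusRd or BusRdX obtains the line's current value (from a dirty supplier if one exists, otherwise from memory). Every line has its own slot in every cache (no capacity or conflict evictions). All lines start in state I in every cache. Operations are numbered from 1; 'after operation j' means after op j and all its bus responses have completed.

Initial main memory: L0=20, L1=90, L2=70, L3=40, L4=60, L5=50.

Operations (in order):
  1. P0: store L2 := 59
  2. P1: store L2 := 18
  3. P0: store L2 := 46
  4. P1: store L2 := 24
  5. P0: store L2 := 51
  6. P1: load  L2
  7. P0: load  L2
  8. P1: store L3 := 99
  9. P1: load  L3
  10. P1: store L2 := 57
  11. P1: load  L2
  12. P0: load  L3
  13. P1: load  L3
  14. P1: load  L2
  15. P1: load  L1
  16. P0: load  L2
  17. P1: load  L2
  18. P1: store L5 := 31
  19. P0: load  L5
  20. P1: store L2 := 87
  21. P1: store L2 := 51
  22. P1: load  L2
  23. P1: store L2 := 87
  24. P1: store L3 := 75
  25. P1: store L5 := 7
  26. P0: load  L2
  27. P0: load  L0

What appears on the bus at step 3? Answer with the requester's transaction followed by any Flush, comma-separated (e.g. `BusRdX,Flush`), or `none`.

bus = BusRdX,Flush

step 1: P0: store L2 := 59  ⟶  MI  (L2)  txn=BusRdX  M[L2]=70
step 2: P1: store L2 := 18  ⟶  IM  (L2)  txn=BusRdX+Flush  M[L2]=59
step 3: P0: store L2 := 46  ⟶  MI  (L2)  txn=BusRdX+Flush  M[L2]=18
step 4: P1: store L2 := 24  ⟶  IM  (L2)  txn=BusRdX+Flush  M[L2]=46
step 5: P0: store L2 := 51  ⟶  MI  (L2)  txn=BusRdX+Flush  M[L2]=24
step 6: P1: load  L2  ⟶  OS  (L2)  txn=BusRd  M[L2]=24
step 7: P0: load  L2  ⟶  OS  (L2)  txn=∅  M[L2]=24
step 8: P1: store L3 := 99  ⟶  IM  (L3)  txn=BusRdX  M[L3]=40
step 9: P1: load  L3  ⟶  IM  (L3)  txn=∅  M[L3]=40
step 10: P1: store L2 := 57  ⟶  IM  (L2)  txn=BusUpgr+Flush  M[L2]=51
step 11: P1: load  L2  ⟶  IM  (L2)  txn=∅  M[L2]=51
step 12: P0: load  L3  ⟶  SO  (L3)  txn=BusRd  M[L3]=40
step 13: P1: load  L3  ⟶  SO  (L3)  txn=∅  M[L3]=40
step 14: P1: load  L2  ⟶  IM  (L2)  txn=∅  M[L2]=51
step 15: P1: load  L1  ⟶  IE  (L1)  txn=BusRd  M[L1]=90
step 16: P0: load  L2  ⟶  SO  (L2)  txn=BusRd  M[L2]=51
step 17: P1: load  L2  ⟶  SO  (L2)  txn=∅  M[L2]=51
step 18: P1: store L5 := 31  ⟶  IM  (L5)  txn=BusRdX  M[L5]=50
step 19: P0: load  L5  ⟶  SO  (L5)  txn=BusRd  M[L5]=50
step 20: P1: store L2 := 87  ⟶  IM  (L2)  txn=BusUpgr  M[L2]=51
step 21: P1: store L2 := 51  ⟶  IM  (L2)  txn=∅  M[L2]=51
step 22: P1: load  L2  ⟶  IM  (L2)  txn=∅  M[L2]=51
step 23: P1: store L2 := 87  ⟶  IM  (L2)  txn=∅  M[L2]=51
step 24: P1: store L3 := 75  ⟶  IM  (L3)  txn=BusUpgr  M[L3]=40
step 25: P1: store L5 := 7  ⟶  IM  (L5)  txn=BusUpgr  M[L5]=50
step 26: P0: load  L2  ⟶  SO  (L2)  txn=BusRd  M[L2]=51
step 27: P0: load  L0  ⟶  EI  (L0)  txn=BusRd  M[L0]=20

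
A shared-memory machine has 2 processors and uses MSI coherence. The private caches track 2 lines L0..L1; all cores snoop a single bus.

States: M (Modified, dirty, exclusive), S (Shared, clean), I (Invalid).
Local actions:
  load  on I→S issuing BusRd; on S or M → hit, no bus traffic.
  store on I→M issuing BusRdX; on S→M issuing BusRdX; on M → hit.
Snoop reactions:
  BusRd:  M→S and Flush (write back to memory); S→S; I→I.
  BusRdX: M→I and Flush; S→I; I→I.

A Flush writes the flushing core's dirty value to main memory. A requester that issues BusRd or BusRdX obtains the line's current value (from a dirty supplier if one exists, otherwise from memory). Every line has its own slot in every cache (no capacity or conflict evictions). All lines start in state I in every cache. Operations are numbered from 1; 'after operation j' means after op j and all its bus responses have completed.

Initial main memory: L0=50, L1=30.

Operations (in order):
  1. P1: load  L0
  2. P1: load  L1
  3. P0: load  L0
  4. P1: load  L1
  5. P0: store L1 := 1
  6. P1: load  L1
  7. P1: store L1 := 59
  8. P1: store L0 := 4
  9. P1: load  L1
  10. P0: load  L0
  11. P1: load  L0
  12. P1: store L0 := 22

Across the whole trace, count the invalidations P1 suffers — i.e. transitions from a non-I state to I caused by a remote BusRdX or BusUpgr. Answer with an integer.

1. P1: load  L0  bus=[BusRd]  L0: P0=I P1=S  mem[L0]=50
2. P1: load  L1  bus=[BusRd]  L1: P0=I P1=S  mem[L1]=30
3. P0: load  L0  bus=[BusRd]  L0: P0=S P1=S  mem[L0]=50
4. P1: load  L1  bus=[-]  L1: P0=I P1=S  mem[L1]=30
5. P0: store L1 := 1  bus=[BusRdX]  L1: P0=M P1=I  mem[L1]=30
6. P1: load  L1  bus=[BusRd,Flush]  L1: P0=S P1=S  mem[L1]=1
7. P1: store L1 := 59  bus=[BusRdX]  L1: P0=I P1=M  mem[L1]=1
8. P1: store L0 := 4  bus=[BusRdX]  L0: P0=I P1=M  mem[L0]=50
9. P1: load  L1  bus=[-]  L1: P0=I P1=M  mem[L1]=1
10. P0: load  L0  bus=[BusRd,Flush]  L0: P0=S P1=S  mem[L0]=4
11. P1: load  L0  bus=[-]  L0: P0=S P1=S  mem[L0]=4
12. P1: store L0 := 22  bus=[BusRdX]  L0: P0=I P1=M  mem[L0]=4

invalidations = 1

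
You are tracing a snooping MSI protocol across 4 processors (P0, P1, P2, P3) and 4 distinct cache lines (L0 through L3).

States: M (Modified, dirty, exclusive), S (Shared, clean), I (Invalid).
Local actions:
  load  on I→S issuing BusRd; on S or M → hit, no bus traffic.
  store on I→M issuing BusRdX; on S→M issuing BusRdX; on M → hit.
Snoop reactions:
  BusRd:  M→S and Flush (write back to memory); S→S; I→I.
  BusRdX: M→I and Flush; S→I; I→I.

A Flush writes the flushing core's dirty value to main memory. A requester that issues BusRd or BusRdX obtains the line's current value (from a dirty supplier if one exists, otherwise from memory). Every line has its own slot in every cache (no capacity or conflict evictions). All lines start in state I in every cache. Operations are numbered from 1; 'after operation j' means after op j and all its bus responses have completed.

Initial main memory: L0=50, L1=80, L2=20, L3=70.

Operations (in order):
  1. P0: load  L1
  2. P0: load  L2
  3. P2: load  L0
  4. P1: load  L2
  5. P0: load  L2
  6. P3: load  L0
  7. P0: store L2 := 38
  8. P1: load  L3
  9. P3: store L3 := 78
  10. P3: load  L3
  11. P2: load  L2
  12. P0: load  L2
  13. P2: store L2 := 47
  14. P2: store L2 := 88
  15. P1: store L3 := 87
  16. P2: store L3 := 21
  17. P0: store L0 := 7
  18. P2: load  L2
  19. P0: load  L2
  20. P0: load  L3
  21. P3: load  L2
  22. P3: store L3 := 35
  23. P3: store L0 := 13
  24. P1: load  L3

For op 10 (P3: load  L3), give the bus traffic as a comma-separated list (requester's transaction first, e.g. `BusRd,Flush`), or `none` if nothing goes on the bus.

bus = none

1. P0: load  L1  bus=[BusRd]  L1: P0=S P1=I P2=I P3=I  mem[L1]=80
2. P0: load  L2  bus=[BusRd]  L2: P0=S P1=I P2=I P3=I  mem[L2]=20
3. P2: load  L0  bus=[BusRd]  L0: P0=I P1=I P2=S P3=I  mem[L0]=50
4. P1: load  L2  bus=[BusRd]  L2: P0=S P1=S P2=I P3=I  mem[L2]=20
5. P0: load  L2  bus=[-]  L2: P0=S P1=S P2=I P3=I  mem[L2]=20
6. P3: load  L0  bus=[BusRd]  L0: P0=I P1=I P2=S P3=S  mem[L0]=50
7. P0: store L2 := 38  bus=[BusRdX]  L2: P0=M P1=I P2=I P3=I  mem[L2]=20
8. P1: load  L3  bus=[BusRd]  L3: P0=I P1=S P2=I P3=I  mem[L3]=70
9. P3: store L3 := 78  bus=[BusRdX]  L3: P0=I P1=I P2=I P3=M  mem[L3]=70
10. P3: load  L3  bus=[-]  L3: P0=I P1=I P2=I P3=M  mem[L3]=70
11. P2: load  L2  bus=[BusRd,Flush]  L2: P0=S P1=I P2=S P3=I  mem[L2]=38
12. P0: load  L2  bus=[-]  L2: P0=S P1=I P2=S P3=I  mem[L2]=38
13. P2: store L2 := 47  bus=[BusRdX]  L2: P0=I P1=I P2=M P3=I  mem[L2]=38
14. P2: store L2 := 88  bus=[-]  L2: P0=I P1=I P2=M P3=I  mem[L2]=38
15. P1: store L3 := 87  bus=[BusRdX,Flush]  L3: P0=I P1=M P2=I P3=I  mem[L3]=78
16. P2: store L3 := 21  bus=[BusRdX,Flush]  L3: P0=I P1=I P2=M P3=I  mem[L3]=87
17. P0: store L0 := 7  bus=[BusRdX]  L0: P0=M P1=I P2=I P3=I  mem[L0]=50
18. P2: load  L2  bus=[-]  L2: P0=I P1=I P2=M P3=I  mem[L2]=38
19. P0: load  L2  bus=[BusRd,Flush]  L2: P0=S P1=I P2=S P3=I  mem[L2]=88
20. P0: load  L3  bus=[BusRd,Flush]  L3: P0=S P1=I P2=S P3=I  mem[L3]=21
21. P3: load  L2  bus=[BusRd]  L2: P0=S P1=I P2=S P3=S  mem[L2]=88
22. P3: store L3 := 35  bus=[BusRdX]  L3: P0=I P1=I P2=I P3=M  mem[L3]=21
23. P3: store L0 := 13  bus=[BusRdX,Flush]  L0: P0=I P1=I P2=I P3=M  mem[L0]=7
24. P1: load  L3  bus=[BusRd,Flush]  L3: P0=I P1=S P2=I P3=S  mem[L3]=35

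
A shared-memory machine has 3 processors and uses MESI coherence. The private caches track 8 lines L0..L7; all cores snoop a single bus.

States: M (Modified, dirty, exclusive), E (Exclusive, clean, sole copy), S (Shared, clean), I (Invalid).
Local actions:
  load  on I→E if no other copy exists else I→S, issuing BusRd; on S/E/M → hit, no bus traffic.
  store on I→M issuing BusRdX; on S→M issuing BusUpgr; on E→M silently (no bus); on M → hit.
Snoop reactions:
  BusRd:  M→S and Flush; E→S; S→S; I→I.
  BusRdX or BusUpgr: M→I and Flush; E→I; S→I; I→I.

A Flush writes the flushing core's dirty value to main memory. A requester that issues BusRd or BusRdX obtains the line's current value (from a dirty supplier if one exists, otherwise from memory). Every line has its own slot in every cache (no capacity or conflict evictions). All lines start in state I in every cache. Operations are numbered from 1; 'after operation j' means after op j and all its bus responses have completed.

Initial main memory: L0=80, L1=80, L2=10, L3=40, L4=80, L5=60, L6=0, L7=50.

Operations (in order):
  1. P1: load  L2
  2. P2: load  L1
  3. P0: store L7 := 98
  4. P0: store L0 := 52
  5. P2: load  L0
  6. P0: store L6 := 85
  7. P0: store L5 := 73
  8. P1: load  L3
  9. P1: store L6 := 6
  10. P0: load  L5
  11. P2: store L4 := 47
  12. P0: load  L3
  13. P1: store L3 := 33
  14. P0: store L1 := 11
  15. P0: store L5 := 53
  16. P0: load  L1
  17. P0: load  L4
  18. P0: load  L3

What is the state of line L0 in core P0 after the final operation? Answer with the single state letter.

  op1 P1: load  L2 → I/E/I on L2; bus BusRd; mem=10
  op2 P2: load  L1 → I/I/E on L1; bus BusRd; mem=80
  op3 P0: store L7 := 98 → M/I/I on L7; bus BusRdX; mem=50
  op4 P0: store L0 := 52 → M/I/I on L0; bus BusRdX; mem=80
  op5 P2: load  L0 → S/I/S on L0; bus BusRd Flush; mem=52
  op6 P0: store L6 := 85 → M/I/I on L6; bus BusRdX; mem=0
  op7 P0: store L5 := 73 → M/I/I on L5; bus BusRdX; mem=60
  op8 P1: load  L3 → I/E/I on L3; bus BusRd; mem=40
  op9 P1: store L6 := 6 → I/M/I on L6; bus BusRdX Flush; mem=85
  op10 P0: load  L5 → M/I/I on L5; bus (none); mem=60
  op11 P2: store L4 := 47 → I/I/M on L4; bus BusRdX; mem=80
  op12 P0: load  L3 → S/S/I on L3; bus BusRd; mem=40
  op13 P1: store L3 := 33 → I/M/I on L3; bus BusUpgr; mem=40
  op14 P0: store L1 := 11 → M/I/I on L1; bus BusRdX; mem=80
  op15 P0: store L5 := 53 → M/I/I on L5; bus (none); mem=60
  op16 P0: load  L1 → M/I/I on L1; bus (none); mem=80
  op17 P0: load  L4 → S/I/S on L4; bus BusRd Flush; mem=47
  op18 P0: load  L3 → S/S/I on L3; bus BusRd Flush; mem=33

state = S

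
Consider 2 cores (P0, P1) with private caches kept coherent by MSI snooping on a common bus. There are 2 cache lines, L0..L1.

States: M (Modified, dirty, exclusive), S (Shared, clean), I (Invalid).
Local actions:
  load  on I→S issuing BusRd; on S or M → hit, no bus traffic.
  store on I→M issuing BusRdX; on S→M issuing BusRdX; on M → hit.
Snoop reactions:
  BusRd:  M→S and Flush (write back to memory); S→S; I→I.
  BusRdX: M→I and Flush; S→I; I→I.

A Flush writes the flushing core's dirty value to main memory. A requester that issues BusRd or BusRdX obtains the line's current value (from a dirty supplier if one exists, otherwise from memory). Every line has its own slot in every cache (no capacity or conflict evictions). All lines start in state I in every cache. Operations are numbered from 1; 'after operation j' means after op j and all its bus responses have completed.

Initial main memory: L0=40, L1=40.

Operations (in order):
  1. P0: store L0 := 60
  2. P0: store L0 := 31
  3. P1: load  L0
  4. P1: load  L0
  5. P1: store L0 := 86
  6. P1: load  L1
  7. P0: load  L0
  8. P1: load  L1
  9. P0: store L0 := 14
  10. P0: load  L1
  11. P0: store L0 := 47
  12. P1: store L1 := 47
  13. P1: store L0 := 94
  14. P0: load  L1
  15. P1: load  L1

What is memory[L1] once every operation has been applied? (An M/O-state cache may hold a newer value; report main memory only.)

  op1 P0: store L0 := 60 → M/I on L0; bus BusRdX; mem=40
  op2 P0: store L0 := 31 → M/I on L0; bus (none); mem=40
  op3 P1: load  L0 → S/S on L0; bus BusRd Flush; mem=31
  op4 P1: load  L0 → S/S on L0; bus (none); mem=31
  op5 P1: store L0 := 86 → I/M on L0; bus BusRdX; mem=31
  op6 P1: load  L1 → I/S on L1; bus BusRd; mem=40
  op7 P0: load  L0 → S/S on L0; bus BusRd Flush; mem=86
  op8 P1: load  L1 → I/S on L1; bus (none); mem=40
  op9 P0: store L0 := 14 → M/I on L0; bus BusRdX; mem=86
  op10 P0: load  L1 → S/S on L1; bus BusRd; mem=40
  op11 P0: store L0 := 47 → M/I on L0; bus (none); mem=86
  op12 P1: store L1 := 47 → I/M on L1; bus BusRdX; mem=40
  op13 P1: store L0 := 94 → I/M on L0; bus BusRdX Flush; mem=47
  op14 P0: load  L1 → S/S on L1; bus BusRd Flush; mem=47
  op15 P1: load  L1 → S/S on L1; bus (none); mem=47

memory[L1] = 47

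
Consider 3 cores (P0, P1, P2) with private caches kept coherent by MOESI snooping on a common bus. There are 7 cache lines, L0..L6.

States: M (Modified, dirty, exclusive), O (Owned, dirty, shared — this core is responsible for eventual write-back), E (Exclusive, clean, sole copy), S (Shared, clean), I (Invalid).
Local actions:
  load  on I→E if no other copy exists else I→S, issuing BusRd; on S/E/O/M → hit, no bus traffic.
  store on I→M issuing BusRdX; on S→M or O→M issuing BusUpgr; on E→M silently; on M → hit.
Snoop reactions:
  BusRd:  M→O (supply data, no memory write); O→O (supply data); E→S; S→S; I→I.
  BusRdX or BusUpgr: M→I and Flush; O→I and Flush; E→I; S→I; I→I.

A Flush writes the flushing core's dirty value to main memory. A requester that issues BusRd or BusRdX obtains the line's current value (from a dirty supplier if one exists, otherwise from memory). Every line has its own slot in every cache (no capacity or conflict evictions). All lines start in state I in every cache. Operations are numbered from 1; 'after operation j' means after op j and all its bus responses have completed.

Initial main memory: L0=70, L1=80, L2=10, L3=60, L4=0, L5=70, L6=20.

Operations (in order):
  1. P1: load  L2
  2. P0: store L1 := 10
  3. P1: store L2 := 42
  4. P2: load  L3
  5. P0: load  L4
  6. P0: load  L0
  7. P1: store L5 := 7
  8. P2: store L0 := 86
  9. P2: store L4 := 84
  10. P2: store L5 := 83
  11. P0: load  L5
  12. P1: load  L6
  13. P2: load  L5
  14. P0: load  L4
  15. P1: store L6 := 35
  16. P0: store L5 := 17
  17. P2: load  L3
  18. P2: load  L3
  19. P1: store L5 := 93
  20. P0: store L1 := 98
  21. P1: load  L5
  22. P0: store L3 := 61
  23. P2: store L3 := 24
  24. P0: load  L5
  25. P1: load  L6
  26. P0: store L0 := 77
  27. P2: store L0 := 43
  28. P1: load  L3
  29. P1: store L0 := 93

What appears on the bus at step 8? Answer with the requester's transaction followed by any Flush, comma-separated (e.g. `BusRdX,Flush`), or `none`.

step 1: P1: load  L2  ⟶  IEI  (L2)  txn=BusRd  M[L2]=10
step 2: P0: store L1 := 10  ⟶  MII  (L1)  txn=BusRdX  M[L1]=80
step 3: P1: store L2 := 42  ⟶  IMI  (L2)  txn=∅  M[L2]=10
step 4: P2: load  L3  ⟶  IIE  (L3)  txn=BusRd  M[L3]=60
step 5: P0: load  L4  ⟶  EII  (L4)  txn=BusRd  M[L4]=0
step 6: P0: load  L0  ⟶  EII  (L0)  txn=BusRd  M[L0]=70
step 7: P1: store L5 := 7  ⟶  IMI  (L5)  txn=BusRdX  M[L5]=70
step 8: P2: store L0 := 86  ⟶  IIM  (L0)  txn=BusRdX  M[L0]=70
step 9: P2: store L4 := 84  ⟶  IIM  (L4)  txn=BusRdX  M[L4]=0
step 10: P2: store L5 := 83  ⟶  IIM  (L5)  txn=BusRdX+Flush  M[L5]=7
step 11: P0: load  L5  ⟶  SIO  (L5)  txn=BusRd  M[L5]=7
step 12: P1: load  L6  ⟶  IEI  (L6)  txn=BusRd  M[L6]=20
step 13: P2: load  L5  ⟶  SIO  (L5)  txn=∅  M[L5]=7
step 14: P0: load  L4  ⟶  SIO  (L4)  txn=BusRd  M[L4]=0
step 15: P1: store L6 := 35  ⟶  IMI  (L6)  txn=∅  M[L6]=20
step 16: P0: store L5 := 17  ⟶  MII  (L5)  txn=BusUpgr+Flush  M[L5]=83
step 17: P2: load  L3  ⟶  IIE  (L3)  txn=∅  M[L3]=60
step 18: P2: load  L3  ⟶  IIE  (L3)  txn=∅  M[L3]=60
step 19: P1: store L5 := 93  ⟶  IMI  (L5)  txn=BusRdX+Flush  M[L5]=17
step 20: P0: store L1 := 98  ⟶  MII  (L1)  txn=∅  M[L1]=80
step 21: P1: load  L5  ⟶  IMI  (L5)  txn=∅  M[L5]=17
step 22: P0: store L3 := 61  ⟶  MII  (L3)  txn=BusRdX  M[L3]=60
step 23: P2: store L3 := 24  ⟶  IIM  (L3)  txn=BusRdX+Flush  M[L3]=61
step 24: P0: load  L5  ⟶  SOI  (L5)  txn=BusRd  M[L5]=17
step 25: P1: load  L6  ⟶  IMI  (L6)  txn=∅  M[L6]=20
step 26: P0: store L0 := 77  ⟶  MII  (L0)  txn=BusRdX+Flush  M[L0]=86
step 27: P2: store L0 := 43  ⟶  IIM  (L0)  txn=BusRdX+Flush  M[L0]=77
step 28: P1: load  L3  ⟶  ISO  (L3)  txn=BusRd  M[L3]=61
step 29: P1: store L0 := 93  ⟶  IMI  (L0)  txn=BusRdX+Flush  M[L0]=43

bus = BusRdX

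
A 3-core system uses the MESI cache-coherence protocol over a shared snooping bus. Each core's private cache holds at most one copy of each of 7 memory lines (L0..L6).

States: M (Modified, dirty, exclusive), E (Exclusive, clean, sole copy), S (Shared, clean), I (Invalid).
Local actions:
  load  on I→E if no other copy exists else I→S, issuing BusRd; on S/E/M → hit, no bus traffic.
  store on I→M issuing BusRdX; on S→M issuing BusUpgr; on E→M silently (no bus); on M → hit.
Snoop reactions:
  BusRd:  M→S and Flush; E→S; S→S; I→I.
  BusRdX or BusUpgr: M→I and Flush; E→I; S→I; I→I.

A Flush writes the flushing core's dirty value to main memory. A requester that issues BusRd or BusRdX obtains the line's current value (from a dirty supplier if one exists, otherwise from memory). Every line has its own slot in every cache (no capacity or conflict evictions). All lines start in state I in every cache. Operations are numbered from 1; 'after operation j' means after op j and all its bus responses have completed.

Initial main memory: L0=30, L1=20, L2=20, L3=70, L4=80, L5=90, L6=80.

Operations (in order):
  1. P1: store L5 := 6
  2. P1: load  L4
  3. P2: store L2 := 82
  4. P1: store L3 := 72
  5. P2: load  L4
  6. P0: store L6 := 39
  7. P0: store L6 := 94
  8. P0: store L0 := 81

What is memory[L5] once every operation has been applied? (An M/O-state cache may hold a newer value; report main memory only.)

step 1: P1: store L5 := 6  ⟶  IMI  (L5)  txn=BusRdX  M[L5]=90
step 2: P1: load  L4  ⟶  IEI  (L4)  txn=BusRd  M[L4]=80
step 3: P2: store L2 := 82  ⟶  IIM  (L2)  txn=BusRdX  M[L2]=20
step 4: P1: store L3 := 72  ⟶  IMI  (L3)  txn=BusRdX  M[L3]=70
step 5: P2: load  L4  ⟶  ISS  (L4)  txn=BusRd  M[L4]=80
step 6: P0: store L6 := 39  ⟶  MII  (L6)  txn=BusRdX  M[L6]=80
step 7: P0: store L6 := 94  ⟶  MII  (L6)  txn=∅  M[L6]=80
step 8: P0: store L0 := 81  ⟶  MII  (L0)  txn=BusRdX  M[L0]=30

memory[L5] = 90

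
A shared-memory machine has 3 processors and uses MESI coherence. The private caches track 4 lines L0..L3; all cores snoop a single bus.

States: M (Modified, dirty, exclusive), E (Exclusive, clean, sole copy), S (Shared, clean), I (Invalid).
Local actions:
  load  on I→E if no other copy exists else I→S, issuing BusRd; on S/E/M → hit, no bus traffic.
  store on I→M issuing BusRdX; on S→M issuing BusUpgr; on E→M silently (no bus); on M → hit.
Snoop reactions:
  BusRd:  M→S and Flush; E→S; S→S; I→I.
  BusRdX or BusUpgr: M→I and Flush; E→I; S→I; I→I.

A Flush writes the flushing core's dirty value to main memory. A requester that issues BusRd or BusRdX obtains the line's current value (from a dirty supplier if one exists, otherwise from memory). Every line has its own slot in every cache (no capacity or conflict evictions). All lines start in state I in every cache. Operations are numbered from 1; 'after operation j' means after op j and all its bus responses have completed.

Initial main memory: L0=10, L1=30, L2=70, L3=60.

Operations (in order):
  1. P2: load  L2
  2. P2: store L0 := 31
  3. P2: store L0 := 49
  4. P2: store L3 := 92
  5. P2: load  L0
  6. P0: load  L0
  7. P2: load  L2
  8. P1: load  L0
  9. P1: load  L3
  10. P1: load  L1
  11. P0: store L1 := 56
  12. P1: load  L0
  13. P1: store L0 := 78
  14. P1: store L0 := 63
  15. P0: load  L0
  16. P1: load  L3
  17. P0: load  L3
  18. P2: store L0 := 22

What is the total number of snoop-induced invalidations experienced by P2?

invalidations = 1

[1] P2: load  L2 | P0:I, P1:I, P2:E(70) | bus: BusRd
[2] P2: store L0 := 31 | P0:I, P1:I, P2:M(31) | bus: BusRdX
[3] P2: store L0 := 49 | P0:I, P1:I, P2:M(49) | bus: none
[4] P2: store L3 := 92 | P0:I, P1:I, P2:M(92) | bus: BusRdX
[5] P2: load  L0 | P0:I, P1:I, P2:M(49) | bus: none
[6] P0: load  L0 | P0:S(49), P1:I, P2:S(49) | bus: BusRd,Flush
[7] P2: load  L2 | P0:I, P1:I, P2:E(70) | bus: none
[8] P1: load  L0 | P0:S(49), P1:S(49), P2:S(49) | bus: BusRd
[9] P1: load  L3 | P0:I, P1:S(92), P2:S(92) | bus: BusRd,Flush
[10] P1: load  L1 | P0:I, P1:E(30), P2:I | bus: BusRd
[11] P0: store L1 := 56 | P0:M(56), P1:I, P2:I | bus: BusRdX
[12] P1: load  L0 | P0:S(49), P1:S(49), P2:S(49) | bus: none
[13] P1: store L0 := 78 | P0:I, P1:M(78), P2:I | bus: BusUpgr
[14] P1: store L0 := 63 | P0:I, P1:M(63), P2:I | bus: none
[15] P0: load  L0 | P0:S(63), P1:S(63), P2:I | bus: BusRd,Flush
[16] P1: load  L3 | P0:I, P1:S(92), P2:S(92) | bus: none
[17] P0: load  L3 | P0:S(92), P1:S(92), P2:S(92) | bus: BusRd
[18] P2: store L0 := 22 | P0:I, P1:I, P2:M(22) | bus: BusRdX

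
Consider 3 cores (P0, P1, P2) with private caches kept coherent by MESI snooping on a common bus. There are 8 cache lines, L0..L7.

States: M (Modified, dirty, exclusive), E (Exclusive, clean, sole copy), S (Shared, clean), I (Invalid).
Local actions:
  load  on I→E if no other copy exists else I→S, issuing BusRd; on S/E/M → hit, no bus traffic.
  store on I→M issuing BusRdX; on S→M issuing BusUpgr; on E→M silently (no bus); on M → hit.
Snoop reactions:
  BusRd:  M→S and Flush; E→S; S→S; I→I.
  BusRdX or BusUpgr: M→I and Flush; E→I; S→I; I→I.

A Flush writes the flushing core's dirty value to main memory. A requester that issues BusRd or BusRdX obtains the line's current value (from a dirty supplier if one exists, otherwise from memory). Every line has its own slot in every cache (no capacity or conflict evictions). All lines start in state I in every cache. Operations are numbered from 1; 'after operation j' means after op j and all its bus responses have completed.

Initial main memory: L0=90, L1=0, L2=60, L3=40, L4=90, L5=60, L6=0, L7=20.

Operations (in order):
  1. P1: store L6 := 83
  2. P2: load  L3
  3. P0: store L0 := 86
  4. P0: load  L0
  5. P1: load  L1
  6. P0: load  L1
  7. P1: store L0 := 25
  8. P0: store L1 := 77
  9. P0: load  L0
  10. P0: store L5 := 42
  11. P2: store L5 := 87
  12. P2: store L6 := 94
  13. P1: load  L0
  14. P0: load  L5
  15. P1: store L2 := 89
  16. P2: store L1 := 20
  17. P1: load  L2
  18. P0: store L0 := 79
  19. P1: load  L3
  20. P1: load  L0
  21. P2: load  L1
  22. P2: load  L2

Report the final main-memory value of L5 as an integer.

[1] P1: store L6 := 83 | P0:I, P1:M(83), P2:I | bus: BusRdX
[2] P2: load  L3 | P0:I, P1:I, P2:E(40) | bus: BusRd
[3] P0: store L0 := 86 | P0:M(86), P1:I, P2:I | bus: BusRdX
[4] P0: load  L0 | P0:M(86), P1:I, P2:I | bus: none
[5] P1: load  L1 | P0:I, P1:E(0), P2:I | bus: BusRd
[6] P0: load  L1 | P0:S(0), P1:S(0), P2:I | bus: BusRd
[7] P1: store L0 := 25 | P0:I, P1:M(25), P2:I | bus: BusRdX,Flush
[8] P0: store L1 := 77 | P0:M(77), P1:I, P2:I | bus: BusUpgr
[9] P0: load  L0 | P0:S(25), P1:S(25), P2:I | bus: BusRd,Flush
[10] P0: store L5 := 42 | P0:M(42), P1:I, P2:I | bus: BusRdX
[11] P2: store L5 := 87 | P0:I, P1:I, P2:M(87) | bus: BusRdX,Flush
[12] P2: store L6 := 94 | P0:I, P1:I, P2:M(94) | bus: BusRdX,Flush
[13] P1: load  L0 | P0:S(25), P1:S(25), P2:I | bus: none
[14] P0: load  L5 | P0:S(87), P1:I, P2:S(87) | bus: BusRd,Flush
[15] P1: store L2 := 89 | P0:I, P1:M(89), P2:I | bus: BusRdX
[16] P2: store L1 := 20 | P0:I, P1:I, P2:M(20) | bus: BusRdX,Flush
[17] P1: load  L2 | P0:I, P1:M(89), P2:I | bus: none
[18] P0: store L0 := 79 | P0:M(79), P1:I, P2:I | bus: BusUpgr
[19] P1: load  L3 | P0:I, P1:S(40), P2:S(40) | bus: BusRd
[20] P1: load  L0 | P0:S(79), P1:S(79), P2:I | bus: BusRd,Flush
[21] P2: load  L1 | P0:I, P1:I, P2:M(20) | bus: none
[22] P2: load  L2 | P0:I, P1:S(89), P2:S(89) | bus: BusRd,Flush

memory[L5] = 87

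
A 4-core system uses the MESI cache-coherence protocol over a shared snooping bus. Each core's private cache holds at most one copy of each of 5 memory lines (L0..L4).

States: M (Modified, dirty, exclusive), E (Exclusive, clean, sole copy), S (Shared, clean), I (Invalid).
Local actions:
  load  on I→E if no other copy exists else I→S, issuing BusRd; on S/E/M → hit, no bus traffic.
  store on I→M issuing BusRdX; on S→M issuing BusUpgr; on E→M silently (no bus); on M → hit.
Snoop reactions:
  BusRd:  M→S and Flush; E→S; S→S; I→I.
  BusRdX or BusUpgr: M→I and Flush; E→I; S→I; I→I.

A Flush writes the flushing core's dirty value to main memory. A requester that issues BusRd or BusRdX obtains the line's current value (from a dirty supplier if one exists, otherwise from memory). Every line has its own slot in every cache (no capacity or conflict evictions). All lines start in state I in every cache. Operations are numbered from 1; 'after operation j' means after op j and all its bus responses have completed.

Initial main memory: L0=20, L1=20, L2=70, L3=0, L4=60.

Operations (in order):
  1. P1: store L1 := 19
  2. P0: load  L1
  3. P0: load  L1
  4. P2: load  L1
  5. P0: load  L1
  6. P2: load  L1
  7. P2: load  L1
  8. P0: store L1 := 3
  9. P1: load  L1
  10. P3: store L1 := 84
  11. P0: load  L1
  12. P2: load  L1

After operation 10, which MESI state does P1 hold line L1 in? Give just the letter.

state = I

  op1 P1: store L1 := 19 → I/M/I/I on L1; bus BusRdX; mem=20
  op2 P0: load  L1 → S/S/I/I on L1; bus BusRd Flush; mem=19
  op3 P0: load  L1 → S/S/I/I on L1; bus (none); mem=19
  op4 P2: load  L1 → S/S/S/I on L1; bus BusRd; mem=19
  op5 P0: load  L1 → S/S/S/I on L1; bus (none); mem=19
  op6 P2: load  L1 → S/S/S/I on L1; bus (none); mem=19
  op7 P2: load  L1 → S/S/S/I on L1; bus (none); mem=19
  op8 P0: store L1 := 3 → M/I/I/I on L1; bus BusUpgr; mem=19
  op9 P1: load  L1 → S/S/I/I on L1; bus BusRd Flush; mem=3
  op10 P3: store L1 := 84 → I/I/I/M on L1; bus BusRdX; mem=3
  op11 P0: load  L1 → S/I/I/S on L1; bus BusRd Flush; mem=84
  op12 P2: load  L1 → S/I/S/S on L1; bus BusRd; mem=84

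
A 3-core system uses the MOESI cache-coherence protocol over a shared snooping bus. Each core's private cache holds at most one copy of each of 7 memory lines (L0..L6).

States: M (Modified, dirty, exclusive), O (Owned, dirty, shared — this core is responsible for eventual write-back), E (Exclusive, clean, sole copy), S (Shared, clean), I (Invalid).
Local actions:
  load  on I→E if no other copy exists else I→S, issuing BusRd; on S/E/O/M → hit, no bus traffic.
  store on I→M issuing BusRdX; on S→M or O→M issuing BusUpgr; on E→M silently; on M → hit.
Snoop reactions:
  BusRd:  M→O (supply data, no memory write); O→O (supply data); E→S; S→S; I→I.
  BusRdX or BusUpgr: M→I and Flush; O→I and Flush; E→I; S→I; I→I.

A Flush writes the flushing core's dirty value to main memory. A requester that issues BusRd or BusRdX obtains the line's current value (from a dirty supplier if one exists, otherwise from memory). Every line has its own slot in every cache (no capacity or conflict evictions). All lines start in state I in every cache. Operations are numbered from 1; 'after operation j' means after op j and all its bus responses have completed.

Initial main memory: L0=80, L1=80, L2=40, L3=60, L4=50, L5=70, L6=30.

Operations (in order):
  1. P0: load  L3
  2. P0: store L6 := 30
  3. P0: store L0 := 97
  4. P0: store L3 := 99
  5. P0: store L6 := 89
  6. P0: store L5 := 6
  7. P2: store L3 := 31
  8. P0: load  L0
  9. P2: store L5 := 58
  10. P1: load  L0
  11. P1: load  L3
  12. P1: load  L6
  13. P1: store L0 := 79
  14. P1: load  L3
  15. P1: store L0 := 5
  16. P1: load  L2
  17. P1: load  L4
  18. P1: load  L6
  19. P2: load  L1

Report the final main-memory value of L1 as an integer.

memory[L1] = 80

step 1: P0: load  L3  ⟶  EII  (L3)  txn=BusRd  M[L3]=60
step 2: P0: store L6 := 30  ⟶  MII  (L6)  txn=BusRdX  M[L6]=30
step 3: P0: store L0 := 97  ⟶  MII  (L0)  txn=BusRdX  M[L0]=80
step 4: P0: store L3 := 99  ⟶  MII  (L3)  txn=∅  M[L3]=60
step 5: P0: store L6 := 89  ⟶  MII  (L6)  txn=∅  M[L6]=30
step 6: P0: store L5 := 6  ⟶  MII  (L5)  txn=BusRdX  M[L5]=70
step 7: P2: store L3 := 31  ⟶  IIM  (L3)  txn=BusRdX+Flush  M[L3]=99
step 8: P0: load  L0  ⟶  MII  (L0)  txn=∅  M[L0]=80
step 9: P2: store L5 := 58  ⟶  IIM  (L5)  txn=BusRdX+Flush  M[L5]=6
step 10: P1: load  L0  ⟶  OSI  (L0)  txn=BusRd  M[L0]=80
step 11: P1: load  L3  ⟶  ISO  (L3)  txn=BusRd  M[L3]=99
step 12: P1: load  L6  ⟶  OSI  (L6)  txn=BusRd  M[L6]=30
step 13: P1: store L0 := 79  ⟶  IMI  (L0)  txn=BusUpgr+Flush  M[L0]=97
step 14: P1: load  L3  ⟶  ISO  (L3)  txn=∅  M[L3]=99
step 15: P1: store L0 := 5  ⟶  IMI  (L0)  txn=∅  M[L0]=97
step 16: P1: load  L2  ⟶  IEI  (L2)  txn=BusRd  M[L2]=40
step 17: P1: load  L4  ⟶  IEI  (L4)  txn=BusRd  M[L4]=50
step 18: P1: load  L6  ⟶  OSI  (L6)  txn=∅  M[L6]=30
step 19: P2: load  L1  ⟶  IIE  (L1)  txn=BusRd  M[L1]=80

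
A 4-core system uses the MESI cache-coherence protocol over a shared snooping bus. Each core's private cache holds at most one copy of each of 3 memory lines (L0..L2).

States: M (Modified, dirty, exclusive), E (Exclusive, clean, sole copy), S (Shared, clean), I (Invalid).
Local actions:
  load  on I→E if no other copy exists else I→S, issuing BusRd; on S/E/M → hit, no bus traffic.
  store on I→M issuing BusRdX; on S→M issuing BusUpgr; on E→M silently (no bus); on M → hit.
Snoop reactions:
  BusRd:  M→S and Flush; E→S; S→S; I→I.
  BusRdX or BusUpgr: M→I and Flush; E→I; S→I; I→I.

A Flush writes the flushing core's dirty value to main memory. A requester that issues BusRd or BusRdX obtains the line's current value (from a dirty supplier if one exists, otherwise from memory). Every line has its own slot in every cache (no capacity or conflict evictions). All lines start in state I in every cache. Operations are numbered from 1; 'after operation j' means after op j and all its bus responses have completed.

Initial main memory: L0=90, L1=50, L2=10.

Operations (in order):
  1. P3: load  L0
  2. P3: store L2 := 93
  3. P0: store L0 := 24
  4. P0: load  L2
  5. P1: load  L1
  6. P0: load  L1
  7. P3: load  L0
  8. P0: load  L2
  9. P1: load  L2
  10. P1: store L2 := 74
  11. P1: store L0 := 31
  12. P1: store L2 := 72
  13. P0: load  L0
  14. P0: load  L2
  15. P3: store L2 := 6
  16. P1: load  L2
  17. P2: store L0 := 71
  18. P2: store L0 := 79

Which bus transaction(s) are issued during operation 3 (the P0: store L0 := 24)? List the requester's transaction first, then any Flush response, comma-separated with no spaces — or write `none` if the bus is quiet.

bus = BusRdX

1. P3: load  L0  bus=[BusRd]  L0: P0=I P1=I P2=I P3=E  mem[L0]=90
2. P3: store L2 := 93  bus=[BusRdX]  L2: P0=I P1=I P2=I P3=M  mem[L2]=10
3. P0: store L0 := 24  bus=[BusRdX]  L0: P0=M P1=I P2=I P3=I  mem[L0]=90
4. P0: load  L2  bus=[BusRd,Flush]  L2: P0=S P1=I P2=I P3=S  mem[L2]=93
5. P1: load  L1  bus=[BusRd]  L1: P0=I P1=E P2=I P3=I  mem[L1]=50
6. P0: load  L1  bus=[BusRd]  L1: P0=S P1=S P2=I P3=I  mem[L1]=50
7. P3: load  L0  bus=[BusRd,Flush]  L0: P0=S P1=I P2=I P3=S  mem[L0]=24
8. P0: load  L2  bus=[-]  L2: P0=S P1=I P2=I P3=S  mem[L2]=93
9. P1: load  L2  bus=[BusRd]  L2: P0=S P1=S P2=I P3=S  mem[L2]=93
10. P1: store L2 := 74  bus=[BusUpgr]  L2: P0=I P1=M P2=I P3=I  mem[L2]=93
11. P1: store L0 := 31  bus=[BusRdX]  L0: P0=I P1=M P2=I P3=I  mem[L0]=24
12. P1: store L2 := 72  bus=[-]  L2: P0=I P1=M P2=I P3=I  mem[L2]=93
13. P0: load  L0  bus=[BusRd,Flush]  L0: P0=S P1=S P2=I P3=I  mem[L0]=31
14. P0: load  L2  bus=[BusRd,Flush]  L2: P0=S P1=S P2=I P3=I  mem[L2]=72
15. P3: store L2 := 6  bus=[BusRdX]  L2: P0=I P1=I P2=I P3=M  mem[L2]=72
16. P1: load  L2  bus=[BusRd,Flush]  L2: P0=I P1=S P2=I P3=S  mem[L2]=6
17. P2: store L0 := 71  bus=[BusRdX]  L0: P0=I P1=I P2=M P3=I  mem[L0]=31
18. P2: store L0 := 79  bus=[-]  L0: P0=I P1=I P2=M P3=I  mem[L0]=31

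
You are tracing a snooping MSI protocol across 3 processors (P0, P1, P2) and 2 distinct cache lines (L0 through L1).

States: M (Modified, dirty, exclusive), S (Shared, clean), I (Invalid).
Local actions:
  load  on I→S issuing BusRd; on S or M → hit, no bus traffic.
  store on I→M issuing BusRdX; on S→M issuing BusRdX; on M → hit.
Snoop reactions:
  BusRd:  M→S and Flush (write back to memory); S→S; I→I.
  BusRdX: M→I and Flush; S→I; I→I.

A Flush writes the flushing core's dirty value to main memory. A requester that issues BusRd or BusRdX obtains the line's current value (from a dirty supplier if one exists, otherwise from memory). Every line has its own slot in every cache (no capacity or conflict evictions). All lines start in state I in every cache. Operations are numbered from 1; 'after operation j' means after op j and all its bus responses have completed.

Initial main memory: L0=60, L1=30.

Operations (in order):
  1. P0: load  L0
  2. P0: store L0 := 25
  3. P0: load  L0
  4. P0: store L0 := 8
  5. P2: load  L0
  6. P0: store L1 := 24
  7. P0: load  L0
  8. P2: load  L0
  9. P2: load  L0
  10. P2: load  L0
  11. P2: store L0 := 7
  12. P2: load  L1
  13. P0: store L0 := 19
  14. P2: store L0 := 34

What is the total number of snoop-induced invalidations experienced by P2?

1. P0: load  L0  bus=[BusRd]  L0: P0=S P1=I P2=I  mem[L0]=60
2. P0: store L0 := 25  bus=[BusRdX]  L0: P0=M P1=I P2=I  mem[L0]=60
3. P0: load  L0  bus=[-]  L0: P0=M P1=I P2=I  mem[L0]=60
4. P0: store L0 := 8  bus=[-]  L0: P0=M P1=I P2=I  mem[L0]=60
5. P2: load  L0  bus=[BusRd,Flush]  L0: P0=S P1=I P2=S  mem[L0]=8
6. P0: store L1 := 24  bus=[BusRdX]  L1: P0=M P1=I P2=I  mem[L1]=30
7. P0: load  L0  bus=[-]  L0: P0=S P1=I P2=S  mem[L0]=8
8. P2: load  L0  bus=[-]  L0: P0=S P1=I P2=S  mem[L0]=8
9. P2: load  L0  bus=[-]  L0: P0=S P1=I P2=S  mem[L0]=8
10. P2: load  L0  bus=[-]  L0: P0=S P1=I P2=S  mem[L0]=8
11. P2: store L0 := 7  bus=[BusRdX]  L0: P0=I P1=I P2=M  mem[L0]=8
12. P2: load  L1  bus=[BusRd,Flush]  L1: P0=S P1=I P2=S  mem[L1]=24
13. P0: store L0 := 19  bus=[BusRdX,Flush]  L0: P0=M P1=I P2=I  mem[L0]=7
14. P2: store L0 := 34  bus=[BusRdX,Flush]  L0: P0=I P1=I P2=M  mem[L0]=19

invalidations = 1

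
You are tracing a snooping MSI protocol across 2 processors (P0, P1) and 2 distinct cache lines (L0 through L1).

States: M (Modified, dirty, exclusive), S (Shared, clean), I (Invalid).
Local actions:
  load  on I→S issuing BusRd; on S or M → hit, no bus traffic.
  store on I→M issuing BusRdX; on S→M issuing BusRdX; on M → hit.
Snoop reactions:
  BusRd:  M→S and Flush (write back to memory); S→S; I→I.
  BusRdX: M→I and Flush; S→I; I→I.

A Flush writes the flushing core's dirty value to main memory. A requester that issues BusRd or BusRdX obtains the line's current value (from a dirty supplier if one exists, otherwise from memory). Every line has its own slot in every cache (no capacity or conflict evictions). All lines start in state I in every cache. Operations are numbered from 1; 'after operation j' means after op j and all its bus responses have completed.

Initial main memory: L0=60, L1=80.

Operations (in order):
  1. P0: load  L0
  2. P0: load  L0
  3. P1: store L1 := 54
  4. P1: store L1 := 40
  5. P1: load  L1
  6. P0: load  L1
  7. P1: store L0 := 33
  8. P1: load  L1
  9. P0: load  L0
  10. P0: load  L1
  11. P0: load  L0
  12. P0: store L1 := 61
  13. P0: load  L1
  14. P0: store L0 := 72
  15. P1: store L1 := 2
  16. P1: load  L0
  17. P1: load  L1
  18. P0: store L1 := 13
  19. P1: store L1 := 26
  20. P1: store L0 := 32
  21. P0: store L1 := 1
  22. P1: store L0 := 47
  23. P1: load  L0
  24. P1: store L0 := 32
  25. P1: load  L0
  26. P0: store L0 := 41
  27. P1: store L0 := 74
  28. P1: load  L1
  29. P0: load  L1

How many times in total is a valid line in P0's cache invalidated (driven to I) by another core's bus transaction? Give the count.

invalidations = 5

[1] P0: load  L0 | P0:S(60), P1:I | bus: BusRd
[2] P0: load  L0 | P0:S(60), P1:I | bus: none
[3] P1: store L1 := 54 | P0:I, P1:M(54) | bus: BusRdX
[4] P1: store L1 := 40 | P0:I, P1:M(40) | bus: none
[5] P1: load  L1 | P0:I, P1:M(40) | bus: none
[6] P0: load  L1 | P0:S(40), P1:S(40) | bus: BusRd,Flush
[7] P1: store L0 := 33 | P0:I, P1:M(33) | bus: BusRdX
[8] P1: load  L1 | P0:S(40), P1:S(40) | bus: none
[9] P0: load  L0 | P0:S(33), P1:S(33) | bus: BusRd,Flush
[10] P0: load  L1 | P0:S(40), P1:S(40) | bus: none
[11] P0: load  L0 | P0:S(33), P1:S(33) | bus: none
[12] P0: store L1 := 61 | P0:M(61), P1:I | bus: BusRdX
[13] P0: load  L1 | P0:M(61), P1:I | bus: none
[14] P0: store L0 := 72 | P0:M(72), P1:I | bus: BusRdX
[15] P1: store L1 := 2 | P0:I, P1:M(2) | bus: BusRdX,Flush
[16] P1: load  L0 | P0:S(72), P1:S(72) | bus: BusRd,Flush
[17] P1: load  L1 | P0:I, P1:M(2) | bus: none
[18] P0: store L1 := 13 | P0:M(13), P1:I | bus: BusRdX,Flush
[19] P1: store L1 := 26 | P0:I, P1:M(26) | bus: BusRdX,Flush
[20] P1: store L0 := 32 | P0:I, P1:M(32) | bus: BusRdX
[21] P0: store L1 := 1 | P0:M(1), P1:I | bus: BusRdX,Flush
[22] P1: store L0 := 47 | P0:I, P1:M(47) | bus: none
[23] P1: load  L0 | P0:I, P1:M(47) | bus: none
[24] P1: store L0 := 32 | P0:I, P1:M(32) | bus: none
[25] P1: load  L0 | P0:I, P1:M(32) | bus: none
[26] P0: store L0 := 41 | P0:M(41), P1:I | bus: BusRdX,Flush
[27] P1: store L0 := 74 | P0:I, P1:M(74) | bus: BusRdX,Flush
[28] P1: load  L1 | P0:S(1), P1:S(1) | bus: BusRd,Flush
[29] P0: load  L1 | P0:S(1), P1:S(1) | bus: none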